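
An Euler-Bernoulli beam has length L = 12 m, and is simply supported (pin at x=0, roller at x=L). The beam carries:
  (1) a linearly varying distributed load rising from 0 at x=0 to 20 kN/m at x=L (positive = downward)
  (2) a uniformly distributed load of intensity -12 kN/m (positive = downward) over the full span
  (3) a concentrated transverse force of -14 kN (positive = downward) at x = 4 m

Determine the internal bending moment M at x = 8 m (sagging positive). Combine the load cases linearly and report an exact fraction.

M(8) = -296/9 kN·m

Load 1 — triangular load w₀=20 kN/m (0→w₀ over full span):
  M_1 = w₀Lx/6 - w₀x³/(6L) = 20·12·8/6 - 20·8³/(6·12) = 1600/9 kN·m
Load 2 — uniform load w=-12 kN/m over full span:
  M_2 = wx(L-x)/2 = (-12)·8·(12-8)/2 = -192 kN·m
Load 3 — point force P=-14 kN at a=4 m (b=L-a=8):
  M_3 = Pa(L-x)/L  [x>a] = (-14)·4·(12-8)/12 = -56/3 kN·m
Superposition: M = Σ M_i = -296/9 kN·m ≈ -32.888889 kN·m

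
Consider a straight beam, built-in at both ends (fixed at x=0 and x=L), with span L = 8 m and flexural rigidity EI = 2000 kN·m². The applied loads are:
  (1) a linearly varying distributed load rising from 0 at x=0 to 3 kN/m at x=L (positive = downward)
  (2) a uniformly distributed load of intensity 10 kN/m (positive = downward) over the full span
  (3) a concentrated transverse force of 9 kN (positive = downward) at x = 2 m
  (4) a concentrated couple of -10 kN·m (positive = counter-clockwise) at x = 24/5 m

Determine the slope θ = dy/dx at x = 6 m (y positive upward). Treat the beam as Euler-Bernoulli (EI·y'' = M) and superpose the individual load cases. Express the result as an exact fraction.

Load 1 — triangular load w₀=3 kN/m (0→w₀ over full span):
  θ_1 = -w₀(2x(L-x)(L-2x)(x+2L)+x²(L-x)²)/(120LEI) = -3·(2·6·(8-6)·(8-2·6)·(6+2·8)+6²·(8-6)²)/(120·8·2000) = 123/40000 rad
Load 2 — uniform load w=10 kN/m over full span:
  θ_2 = -wx(L-x)(L-2x)/(12EI) = -10·6·(8-6)·(8-2·6)/(12·2000) = 1/50 rad
Load 3 — point force P=9 kN at a=2 m (b=L-a=6):
  θ_3 = Pa²(L-x)(2bL-(3b+a)(L-x))/(2L³EI)  [x>a] = 9·2²·(8-6)·(2·6·8-(3·6+2)·(8-6))/(2·8³·2000) = 63/32000 rad
Load 4 — applied couple M₀=-10 kN·m at a=24/5 m (b=L-a=16/5):
  θ_4 = (R_Ax²/2 - M_Ax - M₀(x-a))/EI  [x>a] with R_A=-9/5, M_A=-16/5 = ((-9/5)·6²/2 - (-16/5)·6 - (-10)·(6-(24/5)))/2000 = -3/5000 rad
Superposition: θ = Σ θ_i = 3911/160000 rad ≈ 0.024444 rad

θ(6) = 3911/160000 rad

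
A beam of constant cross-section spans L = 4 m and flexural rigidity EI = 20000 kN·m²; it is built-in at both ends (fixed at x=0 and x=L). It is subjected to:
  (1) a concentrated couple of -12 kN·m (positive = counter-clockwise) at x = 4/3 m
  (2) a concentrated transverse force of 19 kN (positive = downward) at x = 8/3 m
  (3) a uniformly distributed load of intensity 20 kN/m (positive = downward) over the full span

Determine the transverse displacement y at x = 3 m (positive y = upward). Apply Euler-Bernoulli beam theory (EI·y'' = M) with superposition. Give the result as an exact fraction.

y(3) = -1963/3240000 m

Load 1 — applied couple M₀=-12 kN·m at a=4/3 m (b=L-a=8/3):
  y_1 = (R_Ax³/6 - M_Ax²/2 - M₀(x-a)²/2)/EI  [x>a] with R_A=-4, M_A=0 = ((-4)·3³/6 - 0·3²/2 - (-12)·(3-(4/3))²/2)/20000 = -1/15000 m
Load 2 — point force P=19 kN at a=8/3 m (b=L-a=4/3):
  y_2 = -Pa²(L-x)²(3bL-(3b+a)(L-x))/(6L³EI)  [x>a] = -19·(8/3)²·(4-3)²·(3·(4/3)·4-(3·(4/3)+(8/3))·(4-3))/(6·4³·20000) = -133/810000 m
Load 3 — uniform load w=20 kN/m over full span:
  y_3 = -wx²(L-x)²/(24EI) = -20·3²·(4-3)²/(24·20000) = -3/8000 m
Superposition: y = Σ y_i = -1963/3240000 m ≈ -0.000606 m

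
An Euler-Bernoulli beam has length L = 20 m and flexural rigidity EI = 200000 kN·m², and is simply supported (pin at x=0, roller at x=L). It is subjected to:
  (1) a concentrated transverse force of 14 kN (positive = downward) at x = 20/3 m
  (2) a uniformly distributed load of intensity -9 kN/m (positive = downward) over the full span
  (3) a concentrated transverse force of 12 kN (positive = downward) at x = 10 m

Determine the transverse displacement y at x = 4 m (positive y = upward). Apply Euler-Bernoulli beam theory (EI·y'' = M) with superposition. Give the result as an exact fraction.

Load 1 — point force P=14 kN at a=20/3 m (b=L-a=40/3):
  y_1 = -Pbx(L²-b²-x²)/(6LEI)  [x≤a] = -14·(40/3)·4·(20²-(40/3)²-4²)/(6·20·200000) = -1624/253125 m
Load 2 — uniform load w=-9 kN/m over full span:
  y_2 = -wx(L³-2Lx²+x³)/(24EI) = -(-9)·4·(20³-2·20·4²+4³)/(24·200000) = 174/3125 m
Load 3 — point force P=12 kN at a=10 m (b=L-a=10):
  y_3 = -Pbx(L²-b²-x²)/(6LEI)  [x≤a] = -12·10·4·(20²-10²-4²)/(6·20·200000) = -71/12500 m
Superposition: y = Σ y_i = 44129/1012500 m ≈ 0.043584 m

y(4) = 44129/1012500 m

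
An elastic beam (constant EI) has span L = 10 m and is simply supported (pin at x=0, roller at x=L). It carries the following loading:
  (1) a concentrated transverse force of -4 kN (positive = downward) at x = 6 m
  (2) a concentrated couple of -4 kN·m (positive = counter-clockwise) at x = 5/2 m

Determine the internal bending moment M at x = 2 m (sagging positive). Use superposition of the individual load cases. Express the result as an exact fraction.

Load 1 — point force P=-4 kN at a=6 m (b=L-a=4):
  M_1 = Pbx/L  [x≤a] = (-4)·4·2/10 = -16/5 kN·m
Load 2 — applied couple M₀=-4 kN·m at a=5/2 m (b=L-a=15/2):
  M_2 = M₀x/L  [x≤a] = (-4)·2/10 = -4/5 kN·m
Superposition: M = Σ M_i = -4 kN·m ≈ -4.000000 kN·m

M(2) = -4 kN·m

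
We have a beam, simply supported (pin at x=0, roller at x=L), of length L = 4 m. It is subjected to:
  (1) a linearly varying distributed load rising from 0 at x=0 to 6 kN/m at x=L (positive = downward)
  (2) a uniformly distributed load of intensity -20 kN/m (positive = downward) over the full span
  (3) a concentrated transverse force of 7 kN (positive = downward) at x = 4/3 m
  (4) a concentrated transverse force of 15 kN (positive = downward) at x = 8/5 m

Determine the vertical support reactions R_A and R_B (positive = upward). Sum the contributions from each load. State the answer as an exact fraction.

R_A = -67/3 kN, R_B = -71/3 kN

Load 1 — triangular load w₀=6 kN/m (0→w₀ over full span):
  R_A = w₀L/6 = 6·4/6 = 4 kN
  R_B = w₀L/3 = 6·4/3 = 8 kN
Load 2 — uniform load w=-20 kN/m over full span:
  R_A = wL/2 = (-20)·4/2 = -40 kN
  R_B = wL/2 = (-20)·4/2 = -40 kN
Load 3 — point force P=7 kN at a=4/3 m (b=L-a=8/3):
  R_A = Pb/L = 7·(8/3)/4 = 14/3 kN
  R_B = Pa/L = 7·(4/3)/4 = 7/3 kN
Load 4 — point force P=15 kN at a=8/5 m (b=L-a=12/5):
  R_A = Pb/L = 15·(12/5)/4 = 9 kN
  R_B = Pa/L = 15·(8/5)/4 = 6 kN
Superposition: R_A = -67/3 kN, R_B = -71/3 kN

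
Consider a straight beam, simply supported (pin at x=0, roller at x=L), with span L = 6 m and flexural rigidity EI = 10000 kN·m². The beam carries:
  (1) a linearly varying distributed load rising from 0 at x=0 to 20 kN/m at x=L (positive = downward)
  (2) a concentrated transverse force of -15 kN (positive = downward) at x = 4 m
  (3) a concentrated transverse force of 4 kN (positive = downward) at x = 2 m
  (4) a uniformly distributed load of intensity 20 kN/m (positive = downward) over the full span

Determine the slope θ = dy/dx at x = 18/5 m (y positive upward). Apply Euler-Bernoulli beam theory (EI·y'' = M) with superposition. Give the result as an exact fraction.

θ(18/5) = 41113/5625000 rad

Load 1 — triangular load w₀=20 kN/m (0→w₀ over full span):
  θ_1 = -w₀(7L⁴-30L²x²+15x⁴)/(360LEI) = -20·(7·6⁴-30·6²·(18/5)²+15·(18/5)⁴)/(360·6·10000) = 174/78125 rad
Load 2 — point force P=-15 kN at a=4 m (b=L-a=2):
  θ_2 = -Pb(L²-b²-3x²)/(6LEI)  [x≤a] = -(-15)·2·(6²-2²-3·(18/5)²)/(6·6·10000) = -43/75000 rad
Load 3 — point force P=4 kN at a=2 m (b=L-a=4):
  θ_3 = -Pa(2L²-6Lx+3x²+a²)/(6LEI)  [x>a] = -4·2·(2·6²-6·6·(18/5)+3·(18/5)²+2²)/(6·6·10000) = 46/140625 rad
Load 4 — uniform load w=20 kN/m over full span:
  θ_4 = -w(L³-6Lx²+4x³)/(24EI) = -20·(6³-6·6·(18/5)²+4·(18/5)³)/(24·10000) = 333/62500 rad
Superposition: θ = Σ θ_i = 41113/5625000 rad ≈ 0.007309 rad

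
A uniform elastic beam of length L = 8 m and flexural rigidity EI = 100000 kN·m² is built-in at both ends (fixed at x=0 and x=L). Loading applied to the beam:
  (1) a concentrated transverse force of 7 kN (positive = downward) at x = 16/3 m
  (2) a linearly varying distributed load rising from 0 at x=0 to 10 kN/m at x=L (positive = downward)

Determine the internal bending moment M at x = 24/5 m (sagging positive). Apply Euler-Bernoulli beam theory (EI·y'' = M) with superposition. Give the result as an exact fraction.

M(24/5) = 12008/675 kN·m

Load 1 — point force P=7 kN at a=16/3 m (b=L-a=8/3):
  M_1 = Pb²(3a+b)x/L³ - Pab²/L²  [x≤a] = 7·(8/3)²·(3·(16/3)+(8/3))·(24/5)/8³ - 7·(16/3)·(8/3)²/8² = 616/135 kN·m
Load 2 — triangular load w₀=10 kN/m (0→w₀ over full span):
  M_2 = 3w₀Lx/20 - w₀L²/30 - w₀x³/(6L) = 3·10·8·(24/5)/20 - 10·8²/30 - 10·(24/5)³/(6·8) = 992/75 kN·m
Superposition: M = Σ M_i = 12008/675 kN·m ≈ 17.789630 kN·m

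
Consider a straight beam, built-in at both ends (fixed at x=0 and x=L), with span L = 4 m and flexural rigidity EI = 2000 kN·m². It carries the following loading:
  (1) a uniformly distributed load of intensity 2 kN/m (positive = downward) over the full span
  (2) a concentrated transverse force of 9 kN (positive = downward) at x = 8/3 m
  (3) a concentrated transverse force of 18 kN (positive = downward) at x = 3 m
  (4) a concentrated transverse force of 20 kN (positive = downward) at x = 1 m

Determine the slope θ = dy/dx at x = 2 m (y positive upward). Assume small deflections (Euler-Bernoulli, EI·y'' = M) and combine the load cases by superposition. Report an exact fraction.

θ(2) = -13/48000 rad

Load 1 — uniform load w=2 kN/m over full span:
  θ_1 = -wx(L-x)(L-2x)/(12EI) = -2·2·(4-2)·(4-2·2)/(12·2000) = 0 rad
Load 2 — point force P=9 kN at a=8/3 m (b=L-a=4/3):
  θ_2 = -Pb²x(2aL-(3a+b)x)/(2L³EI)  [x≤a] = -9·(4/3)²·2·(2·(8/3)·4-(3·(8/3)+(4/3))·2)/(2·4³·2000) = -1/3000 rad
Load 3 — point force P=18 kN at a=3 m (b=L-a=1):
  θ_3 = -Pb²x(2aL-(3a+b)x)/(2L³EI)  [x≤a] = -18·1²·2·(2·3·4-(3·3+1)·2)/(2·4³·2000) = -9/16000 rad
Load 4 — point force P=20 kN at a=1 m (b=L-a=3):
  θ_4 = Pa²(L-x)(2bL-(3b+a)(L-x))/(2L³EI)  [x>a] = 20·1²·(4-2)·(2·3·4-(3·3+1)·(4-2))/(2·4³·2000) = 1/1600 rad
Superposition: θ = Σ θ_i = -13/48000 rad ≈ -0.000271 rad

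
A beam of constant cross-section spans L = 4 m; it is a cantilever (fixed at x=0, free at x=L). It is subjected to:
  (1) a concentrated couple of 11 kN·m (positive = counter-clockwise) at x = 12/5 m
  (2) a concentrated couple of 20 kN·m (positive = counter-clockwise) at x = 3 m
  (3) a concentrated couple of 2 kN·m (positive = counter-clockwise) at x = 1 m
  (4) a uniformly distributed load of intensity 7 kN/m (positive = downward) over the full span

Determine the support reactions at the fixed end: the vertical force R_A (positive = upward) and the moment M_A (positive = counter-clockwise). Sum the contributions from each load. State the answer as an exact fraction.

R_A = 28 kN, M_A = 23 kN·m

Load 1 — applied couple M₀=11 kN·m at a=12/5 m (b=L-a=8/5):
  R_A = 0 kN
  M_A = -M₀ = -11 kN·m
Load 2 — applied couple M₀=20 kN·m at a=3 m (b=L-a=1):
  R_A = 0 kN
  M_A = -M₀ = -20 kN·m
Load 3 — applied couple M₀=2 kN·m at a=1 m (b=L-a=3):
  R_A = 0 kN
  M_A = -M₀ = -2 kN·m
Load 4 — uniform load w=7 kN/m over full span:
  R_A = wL = 7·4 = 28 kN
  M_A = wL²/2 = 7·4²/2 = 56 kN·m
Superposition: R_A = 28 kN, M_A = 23 kN·m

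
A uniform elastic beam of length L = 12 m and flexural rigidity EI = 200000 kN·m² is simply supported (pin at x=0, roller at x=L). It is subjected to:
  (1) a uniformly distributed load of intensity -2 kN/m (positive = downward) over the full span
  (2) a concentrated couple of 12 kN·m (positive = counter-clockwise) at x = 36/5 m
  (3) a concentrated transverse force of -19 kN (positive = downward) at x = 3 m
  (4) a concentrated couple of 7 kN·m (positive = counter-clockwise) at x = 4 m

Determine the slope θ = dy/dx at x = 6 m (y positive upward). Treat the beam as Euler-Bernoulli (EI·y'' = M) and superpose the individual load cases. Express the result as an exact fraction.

Load 1 — uniform load w=-2 kN/m over full span:
  θ_1 = -w(L³-6Lx²+4x³)/(24EI) = -(-2)·(12³-6·12·6²+4·6³)/(24·200000) = 0 rad
Load 2 — applied couple M₀=12 kN·m at a=36/5 m (b=L-a=24/5):
  θ_2 = (M₀x²/(2L)+C₁)/EI  [x≤a] with C₁=M₀(3b²-L²)/(6L)=-312/25 = (12·6²/(2·12)+(-312/25))/200000 = 69/2500000 rad
Load 3 — point force P=-19 kN at a=3 m (b=L-a=9):
  θ_3 = -Pa(2L²-6Lx+3x²+a²)/(6LEI)  [x>a] = -(-19)·3·(2·12²-6·12·6+3·6²+3²)/(6·12·200000) = -171/1600000 rad
Load 4 — applied couple M₀=7 kN·m at a=4 m (b=L-a=8):
  θ_4 = (M₀x²/(2L)-M₀(x-a)+C₁)/EI  [x>a] with C₁=M₀(3b²-L²)/(6L)=14/3 = (7·6²/(2·12)-7·(6-4)+(14/3))/200000 = 7/1200000 rad
Superposition: θ = Σ θ_i = -8813/120000000 rad ≈ -0.000073 rad

θ(6) = -8813/120000000 rad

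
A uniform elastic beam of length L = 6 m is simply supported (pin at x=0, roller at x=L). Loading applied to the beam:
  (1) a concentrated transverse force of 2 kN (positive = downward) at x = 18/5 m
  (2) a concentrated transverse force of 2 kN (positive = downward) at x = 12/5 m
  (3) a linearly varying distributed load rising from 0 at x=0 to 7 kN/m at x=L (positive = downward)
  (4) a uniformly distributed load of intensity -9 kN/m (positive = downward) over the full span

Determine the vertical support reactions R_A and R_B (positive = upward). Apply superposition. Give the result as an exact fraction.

R_A = -18 kN, R_B = -11 kN

Load 1 — point force P=2 kN at a=18/5 m (b=L-a=12/5):
  R_A = Pb/L = 2·(12/5)/6 = 4/5 kN
  R_B = Pa/L = 2·(18/5)/6 = 6/5 kN
Load 2 — point force P=2 kN at a=12/5 m (b=L-a=18/5):
  R_A = Pb/L = 2·(18/5)/6 = 6/5 kN
  R_B = Pa/L = 2·(12/5)/6 = 4/5 kN
Load 3 — triangular load w₀=7 kN/m (0→w₀ over full span):
  R_A = w₀L/6 = 7·6/6 = 7 kN
  R_B = w₀L/3 = 7·6/3 = 14 kN
Load 4 — uniform load w=-9 kN/m over full span:
  R_A = wL/2 = (-9)·6/2 = -27 kN
  R_B = wL/2 = (-9)·6/2 = -27 kN
Superposition: R_A = -18 kN, R_B = -11 kN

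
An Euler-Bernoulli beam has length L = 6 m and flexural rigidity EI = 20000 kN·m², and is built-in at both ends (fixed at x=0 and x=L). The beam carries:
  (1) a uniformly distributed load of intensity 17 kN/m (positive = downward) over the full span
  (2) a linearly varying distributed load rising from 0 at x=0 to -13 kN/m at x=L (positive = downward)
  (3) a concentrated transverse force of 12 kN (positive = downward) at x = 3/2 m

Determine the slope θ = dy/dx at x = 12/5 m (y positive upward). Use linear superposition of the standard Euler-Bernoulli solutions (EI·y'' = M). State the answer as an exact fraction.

Load 1 — uniform load w=17 kN/m over full span:
  θ_1 = -wx(L-x)(L-2x)/(12EI) = -17·(12/5)·(6-(12/5))·(6-2·(12/5))/(12·20000) = -459/625000 rad
Load 2 — triangular load w₀=-13 kN/m (0→w₀ over full span):
  θ_2 = -w₀(2x(L-x)(L-2x)(x+2L)+x²(L-x)²)/(120LEI) = -(-13)·(2·(12/5)·(6-(12/5))·(6-2·(12/5))·((12/5)+2·6)+(12/5)²·(6-(12/5))²)/(120·6·20000) = 1053/3125000 rad
Load 3 — point force P=12 kN at a=3/2 m (b=L-a=9/2):
  θ_3 = Pa²(L-x)(2bL-(3b+a)(L-x))/(2L³EI)  [x>a] = 12·(3/2)²·(6-(12/5))·(2·(9/2)·6-(3·(9/2)+(3/2))·(6-(12/5)))/(2·6³·20000) = 0 rad
Superposition: θ = Σ θ_i = -621/1562500 rad ≈ -0.000397 rad

θ(12/5) = -621/1562500 rad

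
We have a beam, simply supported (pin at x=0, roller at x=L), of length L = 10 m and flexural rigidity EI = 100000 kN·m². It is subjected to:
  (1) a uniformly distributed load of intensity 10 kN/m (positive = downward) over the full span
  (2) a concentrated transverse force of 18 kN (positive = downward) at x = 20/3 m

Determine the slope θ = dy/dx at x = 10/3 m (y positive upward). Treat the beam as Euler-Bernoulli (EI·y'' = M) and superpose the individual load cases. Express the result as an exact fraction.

Load 1 — uniform load w=10 kN/m over full span:
  θ_1 = -w(L³-6Lx²+4x³)/(24EI) = -10·(10³-6·10·(10/3)²+4·(10/3)³)/(24·100000) = -13/6480 rad
Load 2 — point force P=18 kN at a=20/3 m (b=L-a=10/3):
  θ_2 = -Pb(L²-b²-3x²)/(6LEI)  [x≤a] = -18·(10/3)·(10²-(10/3)²-3·(10/3)²)/(6·10·100000) = -1/1800 rad
Superposition: θ = Σ θ_i = -83/32400 rad ≈ -0.002562 rad

θ(10/3) = -83/32400 rad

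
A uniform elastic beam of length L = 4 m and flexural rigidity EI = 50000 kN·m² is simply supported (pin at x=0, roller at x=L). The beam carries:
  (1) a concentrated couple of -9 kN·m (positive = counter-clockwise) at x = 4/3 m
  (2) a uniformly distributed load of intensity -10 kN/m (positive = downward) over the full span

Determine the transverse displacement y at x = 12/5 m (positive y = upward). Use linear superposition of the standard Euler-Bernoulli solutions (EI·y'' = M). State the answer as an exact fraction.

Load 1 — applied couple M₀=-9 kN·m at a=4/3 m (b=L-a=8/3):
  y_1 = (M₀x³/(6L)-M₀(x-a)²/2+C₁x)/EI  [x>a] with C₁=M₀(3b²-L²)/(6L)=-2 = ((-9)·(12/5)³/(6·4)-(-9)·((12/5)-(4/3))²/2+(-2)·(12/5))/50000 = -38/390625 m
Load 2 — uniform load w=-10 kN/m over full span:
  y_2 = -wx(L³-2Lx²+x³)/(24EI) = -(-10)·(12/5)·(4³-2·4·(12/5)²+(12/5)³)/(24·50000) = 248/390625 m
Superposition: y = Σ y_i = 42/78125 m ≈ 0.000538 m

y(12/5) = 42/78125 m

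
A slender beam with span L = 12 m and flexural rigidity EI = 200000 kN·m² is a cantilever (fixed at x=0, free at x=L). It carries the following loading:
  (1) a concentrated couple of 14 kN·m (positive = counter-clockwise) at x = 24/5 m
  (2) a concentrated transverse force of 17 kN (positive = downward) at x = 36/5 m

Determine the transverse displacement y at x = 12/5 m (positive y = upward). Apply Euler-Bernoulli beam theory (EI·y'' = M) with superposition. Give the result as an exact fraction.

y(12/5) = -2133/1562500 m

Load 1 — applied couple M₀=14 kN·m at a=24/5 m (b=L-a=36/5):
  y_1 = M₀x²/(2EI)  [x≤a] = 14·(12/5)²/(2·200000) = 63/312500 m
Load 2 — point force P=17 kN at a=36/5 m (b=L-a=24/5):
  y_2 = -Px²(3a-x)/(6EI)  [x≤a] = -17·(12/5)²·(3·(36/5)-(12/5))/(6·200000) = -612/390625 m
Superposition: y = Σ y_i = -2133/1562500 m ≈ -0.001365 m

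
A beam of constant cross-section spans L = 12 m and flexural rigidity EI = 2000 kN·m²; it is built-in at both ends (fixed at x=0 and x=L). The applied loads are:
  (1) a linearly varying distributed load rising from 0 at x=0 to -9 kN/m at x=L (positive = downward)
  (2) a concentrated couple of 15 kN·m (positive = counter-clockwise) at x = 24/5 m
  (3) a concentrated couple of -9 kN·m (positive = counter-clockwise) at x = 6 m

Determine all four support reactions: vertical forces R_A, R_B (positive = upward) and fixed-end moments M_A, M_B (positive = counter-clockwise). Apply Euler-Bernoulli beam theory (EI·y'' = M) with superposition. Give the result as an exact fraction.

R_A = -621/40 kN, M_A = -873/20 kN·m, R_B = -1539/40 kN, M_B = 1347/20 kN·m

Load 1 — triangular load w₀=-9 kN/m (0→w₀ over full span):
  R_A = 3w₀L/20 = 3·(-9)·12/20 = -81/5 kN
  M_A = w₀L²/30 = (-9)·12²/30 = -216/5 kN·m
  R_B = 7w₀L/20 = 7·(-9)·12/20 = -189/5 kN
  M_B = -w₀L²/20 = -(-9)·12²/20 = 324/5 kN·m
Load 2 — applied couple M₀=15 kN·m at a=24/5 m (b=L-a=36/5):
  R_A = 6M₀ab/L³ = 6·15·(24/5)·(36/5)/12³ = 9/5 kN
  M_A = M₀b(2a-b)/L² = 15·(36/5)·(2·(24/5)-(36/5))/12² = 9/5 kN·m
  R_B = -6M₀ab/L³ = -6·15·(24/5)·(36/5)/12³ = -9/5 kN
  M_B = M₀a(2b-a)/L² = 15·(24/5)·(2·(36/5)-(24/5))/12² = 24/5 kN·m
Load 3 — applied couple M₀=-9 kN·m at a=6 m (b=L-a=6):
  R_A = 6M₀ab/L³ = 6·(-9)·6·6/12³ = -9/8 kN
  M_A = M₀b(2a-b)/L² = (-9)·6·(2·6-6)/12² = -9/4 kN·m
  R_B = -6M₀ab/L³ = -6·(-9)·6·6/12³ = 9/8 kN
  M_B = M₀a(2b-a)/L² = (-9)·6·(2·6-6)/12² = -9/4 kN·m
Superposition: R_A = -621/40 kN, M_A = -873/20 kN·m, R_B = -1539/40 kN, M_B = 1347/20 kN·m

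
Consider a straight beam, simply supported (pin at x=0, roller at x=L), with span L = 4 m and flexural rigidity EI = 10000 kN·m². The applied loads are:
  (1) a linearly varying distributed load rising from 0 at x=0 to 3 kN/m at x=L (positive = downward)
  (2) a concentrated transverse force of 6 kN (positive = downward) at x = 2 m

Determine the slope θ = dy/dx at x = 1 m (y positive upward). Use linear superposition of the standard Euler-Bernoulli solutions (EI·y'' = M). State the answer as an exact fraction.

θ(1) = -3487/4800000 rad

Load 1 — triangular load w₀=3 kN/m (0→w₀ over full span):
  θ_1 = -w₀(7L⁴-30L²x²+15x⁴)/(360LEI) = -3·(7·4⁴-30·4²·1²+15·1⁴)/(360·4·10000) = -1327/4800000 rad
Load 2 — point force P=6 kN at a=2 m (b=L-a=2):
  θ_2 = -Pb(L²-b²-3x²)/(6LEI)  [x≤a] = -6·2·(4²-2²-3·1²)/(6·4·10000) = -9/20000 rad
Superposition: θ = Σ θ_i = -3487/4800000 rad ≈ -0.000726 rad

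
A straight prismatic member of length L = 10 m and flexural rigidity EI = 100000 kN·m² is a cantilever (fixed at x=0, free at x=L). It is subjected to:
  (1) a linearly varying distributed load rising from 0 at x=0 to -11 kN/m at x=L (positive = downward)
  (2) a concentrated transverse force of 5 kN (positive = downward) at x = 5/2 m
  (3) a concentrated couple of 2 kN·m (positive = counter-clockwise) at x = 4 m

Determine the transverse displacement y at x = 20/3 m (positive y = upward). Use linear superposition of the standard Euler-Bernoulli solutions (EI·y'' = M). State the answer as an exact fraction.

Load 1 — triangular load w₀=-11 kN/m (0→w₀ over full span):
  y_1 = (w₀Lx³/12-w₀L²x²/6-w₀x⁵/(120L))/EI = ((-11)·10·(20/3)³/12-(-11)·10²·(20/3)²/6-(-11)·(20/3)⁵/(120·10))/100000 = 1012/18225 m
Load 2 — point force P=5 kN at a=5/2 m (b=L-a=15/2):
  y_2 = -Pa²(3x-a)/(6EI)  [x>a] = -5·(5/2)²·(3·(20/3)-(5/2))/(6·100000) = -7/7680 m
Load 3 — applied couple M₀=2 kN·m at a=4 m (b=L-a=6):
  y_3 = M₀a(2x-a)/(2EI)  [x>a] = 2·4·(2·(20/3)-4)/(2·100000) = 7/18750 m
Superposition: y = Σ y_i = 64140331/1166400000 m ≈ 0.054990 m

y(20/3) = 64140331/1166400000 m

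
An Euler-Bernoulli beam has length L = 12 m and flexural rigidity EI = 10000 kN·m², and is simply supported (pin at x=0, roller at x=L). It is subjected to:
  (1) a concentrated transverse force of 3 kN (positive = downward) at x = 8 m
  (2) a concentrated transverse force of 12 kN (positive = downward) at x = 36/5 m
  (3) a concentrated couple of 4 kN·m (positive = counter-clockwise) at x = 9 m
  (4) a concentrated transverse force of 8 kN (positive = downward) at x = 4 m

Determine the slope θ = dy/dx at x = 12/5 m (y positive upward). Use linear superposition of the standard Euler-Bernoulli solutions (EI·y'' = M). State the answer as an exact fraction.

θ(12/5) = -366049/22500000 rad

Load 1 — point force P=3 kN at a=8 m (b=L-a=4):
  θ_1 = -Pb(L²-b²-3x²)/(6LEI)  [x≤a] = -3·4·(12²-4²-3·(12/5)²)/(6·12·10000) = -173/93750 rad
Load 2 — point force P=12 kN at a=36/5 m (b=L-a=24/5):
  θ_2 = -Pb(L²-b²-3x²)/(6LEI)  [x≤a] = -12·(24/5)·(12²-(24/5)²-3·(12/5)²)/(6·12·10000) = -648/78125 rad
Load 3 — applied couple M₀=4 kN·m at a=9 m (b=L-a=3):
  θ_3 = (M₀x²/(2L)+C₁)/EI  [x≤a] with C₁=M₀(3b²-L²)/(6L)=-13/2 = (4·(12/5)²/(2·12)+(-13/2))/10000 = -277/500000 rad
Load 4 — point force P=8 kN at a=4 m (b=L-a=8):
  θ_4 = -Pb(L²-b²-3x²)/(6LEI)  [x≤a] = -8·8·(12²-8²-3·(12/5)²)/(6·12·10000) = -784/140625 rad
Superposition: θ = Σ θ_i = -366049/22500000 rad ≈ -0.016269 rad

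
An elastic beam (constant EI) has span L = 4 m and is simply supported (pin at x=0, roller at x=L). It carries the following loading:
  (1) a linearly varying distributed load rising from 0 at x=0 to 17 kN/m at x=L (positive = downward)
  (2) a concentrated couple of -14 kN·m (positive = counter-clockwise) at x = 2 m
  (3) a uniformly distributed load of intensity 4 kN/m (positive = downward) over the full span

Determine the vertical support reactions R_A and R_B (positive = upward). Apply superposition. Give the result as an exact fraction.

R_A = 95/6 kN, R_B = 205/6 kN

Load 1 — triangular load w₀=17 kN/m (0→w₀ over full span):
  R_A = w₀L/6 = 17·4/6 = 34/3 kN
  R_B = w₀L/3 = 17·4/3 = 68/3 kN
Load 2 — applied couple M₀=-14 kN·m at a=2 m (b=L-a=2):
  R_A = M₀/L = (-14)/4 = -7/2 kN
  R_B = -M₀/L = -(-14)/4 = 7/2 kN
Load 3 — uniform load w=4 kN/m over full span:
  R_A = wL/2 = 4·4/2 = 8 kN
  R_B = wL/2 = 4·4/2 = 8 kN
Superposition: R_A = 95/6 kN, R_B = 205/6 kN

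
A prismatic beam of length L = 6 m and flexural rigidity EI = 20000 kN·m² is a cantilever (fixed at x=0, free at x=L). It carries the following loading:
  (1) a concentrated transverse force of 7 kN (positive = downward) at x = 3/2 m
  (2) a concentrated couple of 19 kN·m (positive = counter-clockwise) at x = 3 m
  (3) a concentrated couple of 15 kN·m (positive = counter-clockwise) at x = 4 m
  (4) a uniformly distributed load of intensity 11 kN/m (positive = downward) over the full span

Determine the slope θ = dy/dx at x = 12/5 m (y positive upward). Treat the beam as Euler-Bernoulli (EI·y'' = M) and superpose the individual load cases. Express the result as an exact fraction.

θ(12/5) = -236739/20000000 rad

Load 1 — point force P=7 kN at a=3/2 m (b=L-a=9/2):
  θ_1 = -Pa²/(2EI)  [x>a] = -7·(3/2)²/(2·20000) = -63/160000 rad
Load 2 — applied couple M₀=19 kN·m at a=3 m (b=L-a=3):
  θ_2 = M₀x/EI  [x≤a] = 19·(12/5)/20000 = 57/25000 rad
Load 3 — applied couple M₀=15 kN·m at a=4 m (b=L-a=2):
  θ_3 = M₀x/EI  [x≤a] = 15·(12/5)/20000 = 9/5000 rad
Load 4 — uniform load w=11 kN/m over full span:
  θ_4 = -wx(x²-3Lx+3L²)/(6EI) = -11·(12/5)·((12/5)²-3·6·(12/5)+3·6²)/(6·20000) = -4851/312500 rad
Superposition: θ = Σ θ_i = -236739/20000000 rad ≈ -0.011837 rad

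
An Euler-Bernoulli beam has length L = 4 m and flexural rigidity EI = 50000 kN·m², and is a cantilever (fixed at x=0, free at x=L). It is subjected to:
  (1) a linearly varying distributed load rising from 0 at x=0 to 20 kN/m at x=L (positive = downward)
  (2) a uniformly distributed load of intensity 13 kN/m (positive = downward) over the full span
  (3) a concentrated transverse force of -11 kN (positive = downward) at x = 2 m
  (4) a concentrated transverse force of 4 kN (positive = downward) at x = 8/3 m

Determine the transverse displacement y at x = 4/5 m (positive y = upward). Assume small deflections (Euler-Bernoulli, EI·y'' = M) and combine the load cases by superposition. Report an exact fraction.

Load 1 — triangular load w₀=20 kN/m (0→w₀ over full span):
  y_1 = (w₀Lx³/12-w₀L²x²/6-w₀x⁵/(120L))/EI = (20·4·(4/5)³/12-20·4²·(4/5)²/6-20·(4/5)⁵/(120·4))/50000 = -18008/29296875 m
Load 2 — uniform load w=13 kN/m over full span:
  y_2 = -wx²(x²-4Lx+6L²)/(24EI) = -13·(4/5)²·((4/5)²-4·4·(4/5)+6·4²)/(24·50000) = -3406/5859375 m
Load 3 — point force P=-11 kN at a=2 m (b=L-a=2):
  y_3 = -Px²(3a-x)/(6EI)  [x≤a] = -(-11)·(4/5)²·(3·2-(4/5))/(6·50000) = 143/1171875 m
Load 4 — point force P=4 kN at a=8/3 m (b=L-a=4/3):
  y_4 = -Px²(3a-x)/(6EI)  [x≤a] = -4·(4/5)²·(3·(8/3)-(4/5))/(6·50000) = -24/390625 m
Superposition: y = Σ y_i = -33263/29296875 m ≈ -0.001135 m

y(4/5) = -33263/29296875 m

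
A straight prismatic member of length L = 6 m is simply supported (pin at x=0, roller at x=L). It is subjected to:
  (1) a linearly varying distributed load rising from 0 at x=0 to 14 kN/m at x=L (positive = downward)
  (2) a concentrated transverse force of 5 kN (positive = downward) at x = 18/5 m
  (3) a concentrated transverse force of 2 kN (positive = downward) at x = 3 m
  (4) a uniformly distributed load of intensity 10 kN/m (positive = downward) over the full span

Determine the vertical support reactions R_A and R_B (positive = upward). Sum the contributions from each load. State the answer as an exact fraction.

Load 1 — triangular load w₀=14 kN/m (0→w₀ over full span):
  R_A = w₀L/6 = 14·6/6 = 14 kN
  R_B = w₀L/3 = 14·6/3 = 28 kN
Load 2 — point force P=5 kN at a=18/5 m (b=L-a=12/5):
  R_A = Pb/L = 5·(12/5)/6 = 2 kN
  R_B = Pa/L = 5·(18/5)/6 = 3 kN
Load 3 — point force P=2 kN at a=3 m (b=L-a=3):
  R_A = Pb/L = 2·3/6 = 1 kN
  R_B = Pa/L = 2·3/6 = 1 kN
Load 4 — uniform load w=10 kN/m over full span:
  R_A = wL/2 = 10·6/2 = 30 kN
  R_B = wL/2 = 10·6/2 = 30 kN
Superposition: R_A = 47 kN, R_B = 62 kN

R_A = 47 kN, R_B = 62 kN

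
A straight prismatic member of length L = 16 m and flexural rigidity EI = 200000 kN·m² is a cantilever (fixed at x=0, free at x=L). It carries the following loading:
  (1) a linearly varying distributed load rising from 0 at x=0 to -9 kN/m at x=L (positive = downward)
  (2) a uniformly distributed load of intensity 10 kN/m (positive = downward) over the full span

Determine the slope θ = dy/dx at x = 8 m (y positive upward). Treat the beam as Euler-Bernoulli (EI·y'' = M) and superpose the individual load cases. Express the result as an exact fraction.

θ(8) = -191/18750 rad

Load 1 — triangular load w₀=-9 kN/m (0→w₀ over full span):
  θ_1 = (w₀Lx²/4-w₀L²x/3-w₀x⁴/(24L))/EI = ((-9)·16·8²/4-(-9)·16²·8/3-(-9)·8⁴/(24·16))/200000 = 123/6250 rad
Load 2 — uniform load w=10 kN/m over full span:
  θ_2 = -wx(x²-3Lx+3L²)/(6EI) = -10·8·(8²-3·16·8+3·16²)/(6·200000) = -56/1875 rad
Superposition: θ = Σ θ_i = -191/18750 rad ≈ -0.010187 rad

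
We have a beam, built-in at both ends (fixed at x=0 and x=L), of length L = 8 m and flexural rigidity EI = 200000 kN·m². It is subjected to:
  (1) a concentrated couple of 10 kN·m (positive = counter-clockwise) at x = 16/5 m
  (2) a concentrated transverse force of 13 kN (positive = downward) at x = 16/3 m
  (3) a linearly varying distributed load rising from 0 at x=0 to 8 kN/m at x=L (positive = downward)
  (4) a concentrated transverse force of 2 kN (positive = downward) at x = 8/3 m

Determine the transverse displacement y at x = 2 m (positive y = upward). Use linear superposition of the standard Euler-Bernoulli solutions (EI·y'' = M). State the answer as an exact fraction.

Load 1 — applied couple M₀=10 kN·m at a=16/5 m (b=L-a=24/5):
  y_1 = (R_Ax³/6 - M_Ax²/2)/EI  [x≤a] with R_A=9/5, M_A=6/5 = ((9/5)·2³/6 - (6/5)·2²/2)/200000 = 0 m
Load 2 — point force P=13 kN at a=16/3 m (b=L-a=8/3):
  y_2 = -Pb²x²(3aL-(3a+b)x)/(6L³EI)  [x≤a] = -13·(8/3)²·2²·(3·(16/3)·8-(3·(16/3)+(8/3))·2)/(6·8³·200000) = -221/4050000 m
Load 3 — triangular load w₀=8 kN/m (0→w₀ over full span):
  y_3 = -w₀x²(L-x)²(x+2L)/(120LEI) = -8·2²·(8-2)²·(2+2·8)/(120·8·200000) = -27/250000 m
Load 4 — point force P=2 kN at a=8/3 m (b=L-a=16/3):
  y_4 = -Pb²x²(3aL-(3a+b)x)/(6L³EI)  [x≤a] = -2·(16/3)²·2²·(3·(8/3)·8-(3·(8/3)+(16/3))·2)/(6·8³·200000) = -7/506250 m
Superposition: y = Σ y_i = -893/5062500 m ≈ -0.000176 m

y(2) = -893/5062500 m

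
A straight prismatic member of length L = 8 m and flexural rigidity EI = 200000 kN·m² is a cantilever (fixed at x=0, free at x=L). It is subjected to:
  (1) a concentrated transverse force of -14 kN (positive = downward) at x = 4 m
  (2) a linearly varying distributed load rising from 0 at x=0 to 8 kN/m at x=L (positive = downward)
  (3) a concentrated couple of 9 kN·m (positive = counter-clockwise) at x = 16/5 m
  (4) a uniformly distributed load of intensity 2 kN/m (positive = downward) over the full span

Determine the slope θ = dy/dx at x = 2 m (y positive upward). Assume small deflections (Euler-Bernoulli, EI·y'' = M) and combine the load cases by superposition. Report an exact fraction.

Load 1 — point force P=-14 kN at a=4 m (b=L-a=4):
  θ_1 = -Px(2a-x)/(2EI)  [x≤a] = -(-14)·2·(2·4-2)/(2·200000) = 21/50000 rad
Load 2 — triangular load w₀=8 kN/m (0→w₀ over full span):
  θ_2 = (w₀Lx²/4-w₀L²x/3-w₀x⁴/(24L))/EI = (8·8·2²/4-8·8²·2/3-8·2⁴/(24·8))/200000 = -139/100000 rad
Load 3 — applied couple M₀=9 kN·m at a=16/5 m (b=L-a=24/5):
  θ_3 = M₀x/EI  [x≤a] = 9·2/200000 = 9/100000 rad
Load 4 — uniform load w=2 kN/m over full span:
  θ_4 = -wx(x²-3Lx+3L²)/(6EI) = -2·2·(2²-3·8·2+3·8²)/(6·200000) = -37/75000 rad
Superposition: θ = Σ θ_i = -103/75000 rad ≈ -0.001373 rad

θ(2) = -103/75000 rad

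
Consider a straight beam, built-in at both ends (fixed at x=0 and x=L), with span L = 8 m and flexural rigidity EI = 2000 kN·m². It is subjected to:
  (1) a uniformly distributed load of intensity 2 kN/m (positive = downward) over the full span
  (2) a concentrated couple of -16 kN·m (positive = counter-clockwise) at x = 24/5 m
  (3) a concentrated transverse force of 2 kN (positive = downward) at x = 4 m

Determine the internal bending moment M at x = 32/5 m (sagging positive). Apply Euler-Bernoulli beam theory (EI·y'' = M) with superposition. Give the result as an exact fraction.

Load 1 — uniform load w=2 kN/m over full span:
  M_1 = wLx/2 - wL²/12 - wx²/2 = 2·8·(32/5)/2 - 2·8²/12 - 2·(32/5)²/2 = -32/75 kN·m
Load 2 — applied couple M₀=-16 kN·m at a=24/5 m (b=L-a=16/5):
  M_2 = R_Ax - M_A - M₀  [x>a] with R_A=-72/25, M_A=-128/25 = (-72/25)·(32/5) - (-128/25) - (-16) = 336/125 kN·m
Load 3 — point force P=2 kN at a=4 m (b=L-a=4):
  M_3 = Pa²(a+3b)(L-x)/L³ - Pa²b/L²  [x>a] = 2·4²·(4+3·4)·(8-(32/5))/8³ - 2·4²·4/8² = -2/5 kN·m
Superposition: M = Σ M_i = 698/375 kN·m ≈ 1.861333 kN·m

M(32/5) = 698/375 kN·m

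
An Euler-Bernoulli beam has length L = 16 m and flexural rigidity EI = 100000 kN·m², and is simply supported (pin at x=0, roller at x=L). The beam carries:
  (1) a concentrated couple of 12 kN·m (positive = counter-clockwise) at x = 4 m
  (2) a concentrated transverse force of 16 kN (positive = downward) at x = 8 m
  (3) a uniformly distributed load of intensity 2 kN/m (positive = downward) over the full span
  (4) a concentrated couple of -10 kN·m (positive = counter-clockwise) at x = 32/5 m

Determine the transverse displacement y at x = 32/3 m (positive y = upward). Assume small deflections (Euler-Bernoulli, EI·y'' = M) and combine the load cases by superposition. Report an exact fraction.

Load 1 — applied couple M₀=12 kN·m at a=4 m (b=L-a=12):
  y_1 = (M₀x³/(6L)-M₀(x-a)²/2+C₁x)/EI  [x>a] with C₁=M₀(3b²-L²)/(6L)=22 = (12·(32/3)³/(6·16)-12·((32/3)-4)²/2+22·(32/3))/100000 = 101/84375 m
Load 2 — point force P=16 kN at a=8 m (b=L-a=8):
  y_2 = -Pa(L-x)(2Lx-a²-x²)/(6LEI)  [x>a] = -16·8·(16-(32/3))·(2·16·(32/3)-8²-(32/3)²)/(6·16·100000) = -2944/253125 m
Load 3 — uniform load w=2 kN/m over full span:
  y_3 = -wx(L³-2Lx²+x³)/(24EI) = -2·(32/3)·(16³-2·16·(32/3)²+(32/3)³)/(24·100000) = -11264/759375 m
Load 4 — applied couple M₀=-10 kN·m at a=32/5 m (b=L-a=48/5):
  y_4 = (M₀x³/(6L)-M₀(x-a)²/2+C₁x)/EI  [x>a] with C₁=M₀(3b²-L²)/(6L)=-32/15 = ((-10)·(32/3)³/(6·16)-(-10)·((32/3)-(32/5))²/2+(-32/15)·(32/3))/100000 = -736/1265625 m
Superposition: y = Σ y_i = -98143/3796875 m ≈ -0.025848 m

y(32/3) = -98143/3796875 m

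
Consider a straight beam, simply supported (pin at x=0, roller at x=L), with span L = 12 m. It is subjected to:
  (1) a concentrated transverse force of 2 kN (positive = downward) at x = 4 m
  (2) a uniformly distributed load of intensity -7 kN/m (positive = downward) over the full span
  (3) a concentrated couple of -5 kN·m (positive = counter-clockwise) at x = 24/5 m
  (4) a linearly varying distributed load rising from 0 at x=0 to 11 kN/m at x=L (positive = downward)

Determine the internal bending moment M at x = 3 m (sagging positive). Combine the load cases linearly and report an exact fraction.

M(3) = -239/8 kN·m

Load 1 — point force P=2 kN at a=4 m (b=L-a=8):
  M_1 = Pbx/L  [x≤a] = 2·8·3/12 = 4 kN·m
Load 2 — uniform load w=-7 kN/m over full span:
  M_2 = wx(L-x)/2 = (-7)·3·(12-3)/2 = -189/2 kN·m
Load 3 — applied couple M₀=-5 kN·m at a=24/5 m (b=L-a=36/5):
  M_3 = M₀x/L  [x≤a] = (-5)·3/12 = -5/4 kN·m
Load 4 — triangular load w₀=11 kN/m (0→w₀ over full span):
  M_4 = w₀Lx/6 - w₀x³/(6L) = 11·12·3/6 - 11·3³/(6·12) = 495/8 kN·m
Superposition: M = Σ M_i = -239/8 kN·m ≈ -29.875000 kN·m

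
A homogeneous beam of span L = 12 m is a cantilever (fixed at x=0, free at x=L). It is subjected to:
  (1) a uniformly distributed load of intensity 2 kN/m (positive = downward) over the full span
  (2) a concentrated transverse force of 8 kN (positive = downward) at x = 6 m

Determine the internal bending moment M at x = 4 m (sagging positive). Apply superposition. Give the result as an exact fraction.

M(4) = -80 kN·m

Load 1 — uniform load w=2 kN/m over full span:
  M_1 = -w(L-x)²/2 = -2·(12-4)²/2 = -64 kN·m
Load 2 — point force P=8 kN at a=6 m (b=L-a=6):
  M_2 = -P(a-x)  [x≤a] = -8·(6-4) = -16 kN·m
Superposition: M = Σ M_i = -80 kN·m ≈ -80.000000 kN·m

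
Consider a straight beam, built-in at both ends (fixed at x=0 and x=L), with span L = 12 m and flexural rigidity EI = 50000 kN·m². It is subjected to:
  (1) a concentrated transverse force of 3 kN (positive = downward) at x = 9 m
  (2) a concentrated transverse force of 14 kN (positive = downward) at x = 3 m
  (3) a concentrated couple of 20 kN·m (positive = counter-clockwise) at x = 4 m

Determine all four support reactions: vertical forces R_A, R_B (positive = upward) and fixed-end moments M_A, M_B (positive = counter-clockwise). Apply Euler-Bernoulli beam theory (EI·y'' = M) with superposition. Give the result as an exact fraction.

R_A = 4177/288 kN, M_A = 405/16 kN·m, R_B = 719/288 kN, M_B = -301/48 kN·m

Load 1 — point force P=3 kN at a=9 m (b=L-a=3):
  R_A = Pb²(3a+b)/L³ = 3·3²·(3·9+3)/12³ = 15/32 kN
  M_A = Pab²/L² = 3·9·3²/12² = 27/16 kN·m
  R_B = Pa²(a+3b)/L³ = 3·9²·(9+3·3)/12³ = 81/32 kN
  M_B = -Pa²b/L² = -3·9²·3/12² = -81/16 kN·m
Load 2 — point force P=14 kN at a=3 m (b=L-a=9):
  R_A = Pb²(3a+b)/L³ = 14·9²·(3·3+9)/12³ = 189/16 kN
  M_A = Pab²/L² = 14·3·9²/12² = 189/8 kN·m
  R_B = Pa²(a+3b)/L³ = 14·3²·(3+3·9)/12³ = 35/16 kN
  M_B = -Pa²b/L² = -14·3²·9/12² = -63/8 kN·m
Load 3 — applied couple M₀=20 kN·m at a=4 m (b=L-a=8):
  R_A = 6M₀ab/L³ = 6·20·4·8/12³ = 20/9 kN
  M_A = M₀b(2a-b)/L² = 20·8·(2·4-8)/12² = 0 kN·m
  R_B = -6M₀ab/L³ = -6·20·4·8/12³ = -20/9 kN
  M_B = M₀a(2b-a)/L² = 20·4·(2·8-4)/12² = 20/3 kN·m
Superposition: R_A = 4177/288 kN, M_A = 405/16 kN·m, R_B = 719/288 kN, M_B = -301/48 kN·m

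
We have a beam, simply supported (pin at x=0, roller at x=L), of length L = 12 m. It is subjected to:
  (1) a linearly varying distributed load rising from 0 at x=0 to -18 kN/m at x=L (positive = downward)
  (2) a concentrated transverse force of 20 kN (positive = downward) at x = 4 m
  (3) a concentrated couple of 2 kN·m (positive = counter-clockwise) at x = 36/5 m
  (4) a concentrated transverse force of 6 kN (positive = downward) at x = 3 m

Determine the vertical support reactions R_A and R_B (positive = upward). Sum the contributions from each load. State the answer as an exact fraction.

Load 1 — triangular load w₀=-18 kN/m (0→w₀ over full span):
  R_A = w₀L/6 = (-18)·12/6 = -36 kN
  R_B = w₀L/3 = (-18)·12/3 = -72 kN
Load 2 — point force P=20 kN at a=4 m (b=L-a=8):
  R_A = Pb/L = 20·8/12 = 40/3 kN
  R_B = Pa/L = 20·4/12 = 20/3 kN
Load 3 — applied couple M₀=2 kN·m at a=36/5 m (b=L-a=24/5):
  R_A = M₀/L = 2/12 = 1/6 kN
  R_B = -M₀/L = -2/12 = -1/6 kN
Load 4 — point force P=6 kN at a=3 m (b=L-a=9):
  R_A = Pb/L = 6·9/12 = 9/2 kN
  R_B = Pa/L = 6·3/12 = 3/2 kN
Superposition: R_A = -18 kN, R_B = -64 kN

R_A = -18 kN, R_B = -64 kN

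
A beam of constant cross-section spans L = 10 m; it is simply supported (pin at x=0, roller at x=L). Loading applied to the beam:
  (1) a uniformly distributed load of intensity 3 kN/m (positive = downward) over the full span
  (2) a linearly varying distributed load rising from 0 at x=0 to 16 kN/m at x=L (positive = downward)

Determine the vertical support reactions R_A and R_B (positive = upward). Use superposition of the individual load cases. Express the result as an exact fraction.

R_A = 125/3 kN, R_B = 205/3 kN

Load 1 — uniform load w=3 kN/m over full span:
  R_A = wL/2 = 3·10/2 = 15 kN
  R_B = wL/2 = 3·10/2 = 15 kN
Load 2 — triangular load w₀=16 kN/m (0→w₀ over full span):
  R_A = w₀L/6 = 16·10/6 = 80/3 kN
  R_B = w₀L/3 = 16·10/3 = 160/3 kN
Superposition: R_A = 125/3 kN, R_B = 205/3 kN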